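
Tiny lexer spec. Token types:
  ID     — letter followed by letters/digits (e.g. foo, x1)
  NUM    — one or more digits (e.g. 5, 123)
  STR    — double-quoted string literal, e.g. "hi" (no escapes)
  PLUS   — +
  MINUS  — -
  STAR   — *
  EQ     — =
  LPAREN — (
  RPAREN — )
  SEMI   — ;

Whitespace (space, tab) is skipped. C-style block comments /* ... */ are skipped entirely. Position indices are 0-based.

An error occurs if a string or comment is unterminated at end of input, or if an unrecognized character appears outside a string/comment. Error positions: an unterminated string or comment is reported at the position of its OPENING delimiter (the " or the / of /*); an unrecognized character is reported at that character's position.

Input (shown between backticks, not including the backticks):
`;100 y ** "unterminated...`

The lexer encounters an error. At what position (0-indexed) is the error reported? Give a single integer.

Answer: 10

Derivation:
pos=0: emit SEMI ';'
pos=1: emit NUM '100' (now at pos=4)
pos=5: emit ID 'y' (now at pos=6)
pos=7: emit STAR '*'
pos=8: emit STAR '*'
pos=10: enter STRING mode
pos=10: ERROR — unterminated string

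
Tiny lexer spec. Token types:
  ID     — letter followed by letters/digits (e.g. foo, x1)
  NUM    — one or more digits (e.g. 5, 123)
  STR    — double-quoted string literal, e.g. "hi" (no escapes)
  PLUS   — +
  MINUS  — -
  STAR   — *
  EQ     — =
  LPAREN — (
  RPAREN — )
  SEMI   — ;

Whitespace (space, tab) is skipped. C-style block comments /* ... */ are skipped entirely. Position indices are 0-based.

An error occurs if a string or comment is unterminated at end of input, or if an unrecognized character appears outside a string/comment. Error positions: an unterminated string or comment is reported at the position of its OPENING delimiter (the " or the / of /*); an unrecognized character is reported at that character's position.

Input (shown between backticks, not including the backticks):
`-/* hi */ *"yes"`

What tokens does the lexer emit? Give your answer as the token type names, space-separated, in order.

Answer: MINUS STAR STR

Derivation:
pos=0: emit MINUS '-'
pos=1: enter COMMENT mode (saw '/*')
exit COMMENT mode (now at pos=9)
pos=10: emit STAR '*'
pos=11: enter STRING mode
pos=11: emit STR "yes" (now at pos=16)
DONE. 3 tokens: [MINUS, STAR, STR]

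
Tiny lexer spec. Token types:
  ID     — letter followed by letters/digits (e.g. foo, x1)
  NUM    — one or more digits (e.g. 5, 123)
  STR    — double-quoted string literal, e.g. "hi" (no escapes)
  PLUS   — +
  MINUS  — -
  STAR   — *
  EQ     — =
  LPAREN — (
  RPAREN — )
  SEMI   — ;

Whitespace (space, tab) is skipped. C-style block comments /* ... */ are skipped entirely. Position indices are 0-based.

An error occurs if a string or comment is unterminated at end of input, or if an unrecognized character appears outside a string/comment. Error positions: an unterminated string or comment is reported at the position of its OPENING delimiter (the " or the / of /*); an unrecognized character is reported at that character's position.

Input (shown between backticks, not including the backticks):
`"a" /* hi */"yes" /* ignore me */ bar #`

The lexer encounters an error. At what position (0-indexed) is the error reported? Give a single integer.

Answer: 38

Derivation:
pos=0: enter STRING mode
pos=0: emit STR "a" (now at pos=3)
pos=4: enter COMMENT mode (saw '/*')
exit COMMENT mode (now at pos=12)
pos=12: enter STRING mode
pos=12: emit STR "yes" (now at pos=17)
pos=18: enter COMMENT mode (saw '/*')
exit COMMENT mode (now at pos=33)
pos=34: emit ID 'bar' (now at pos=37)
pos=38: ERROR — unrecognized char '#'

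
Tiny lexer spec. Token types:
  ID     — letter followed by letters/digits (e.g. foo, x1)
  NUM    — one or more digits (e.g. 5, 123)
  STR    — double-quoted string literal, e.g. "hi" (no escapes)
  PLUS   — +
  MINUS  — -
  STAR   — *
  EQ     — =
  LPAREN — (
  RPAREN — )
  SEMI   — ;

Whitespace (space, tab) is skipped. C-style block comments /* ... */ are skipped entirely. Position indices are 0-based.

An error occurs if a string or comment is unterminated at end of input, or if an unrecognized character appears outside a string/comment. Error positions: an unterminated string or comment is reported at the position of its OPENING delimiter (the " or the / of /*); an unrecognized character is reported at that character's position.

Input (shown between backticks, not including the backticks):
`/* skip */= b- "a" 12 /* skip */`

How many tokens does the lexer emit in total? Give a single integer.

Answer: 5

Derivation:
pos=0: enter COMMENT mode (saw '/*')
exit COMMENT mode (now at pos=10)
pos=10: emit EQ '='
pos=12: emit ID 'b' (now at pos=13)
pos=13: emit MINUS '-'
pos=15: enter STRING mode
pos=15: emit STR "a" (now at pos=18)
pos=19: emit NUM '12' (now at pos=21)
pos=22: enter COMMENT mode (saw '/*')
exit COMMENT mode (now at pos=32)
DONE. 5 tokens: [EQ, ID, MINUS, STR, NUM]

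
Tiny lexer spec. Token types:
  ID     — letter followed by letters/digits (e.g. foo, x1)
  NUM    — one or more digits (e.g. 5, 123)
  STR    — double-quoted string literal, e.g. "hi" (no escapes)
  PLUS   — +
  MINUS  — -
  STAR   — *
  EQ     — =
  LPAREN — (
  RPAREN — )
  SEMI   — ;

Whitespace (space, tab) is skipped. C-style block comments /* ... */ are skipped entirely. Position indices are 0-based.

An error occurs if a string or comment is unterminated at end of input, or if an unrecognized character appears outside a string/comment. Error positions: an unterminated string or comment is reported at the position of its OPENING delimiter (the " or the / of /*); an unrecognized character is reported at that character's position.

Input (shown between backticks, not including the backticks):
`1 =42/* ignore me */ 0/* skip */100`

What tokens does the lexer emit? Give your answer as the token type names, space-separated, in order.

Answer: NUM EQ NUM NUM NUM

Derivation:
pos=0: emit NUM '1' (now at pos=1)
pos=2: emit EQ '='
pos=3: emit NUM '42' (now at pos=5)
pos=5: enter COMMENT mode (saw '/*')
exit COMMENT mode (now at pos=20)
pos=21: emit NUM '0' (now at pos=22)
pos=22: enter COMMENT mode (saw '/*')
exit COMMENT mode (now at pos=32)
pos=32: emit NUM '100' (now at pos=35)
DONE. 5 tokens: [NUM, EQ, NUM, NUM, NUM]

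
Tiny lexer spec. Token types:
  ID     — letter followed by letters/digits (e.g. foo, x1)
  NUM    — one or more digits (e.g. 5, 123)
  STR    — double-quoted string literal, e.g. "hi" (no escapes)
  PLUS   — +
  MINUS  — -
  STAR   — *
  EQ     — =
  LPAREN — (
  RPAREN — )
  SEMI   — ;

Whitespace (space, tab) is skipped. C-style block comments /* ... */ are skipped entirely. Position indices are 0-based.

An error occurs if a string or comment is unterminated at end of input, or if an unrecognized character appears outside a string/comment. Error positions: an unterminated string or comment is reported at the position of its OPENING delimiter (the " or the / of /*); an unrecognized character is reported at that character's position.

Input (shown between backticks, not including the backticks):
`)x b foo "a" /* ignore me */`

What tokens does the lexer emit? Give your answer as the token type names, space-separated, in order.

Answer: RPAREN ID ID ID STR

Derivation:
pos=0: emit RPAREN ')'
pos=1: emit ID 'x' (now at pos=2)
pos=3: emit ID 'b' (now at pos=4)
pos=5: emit ID 'foo' (now at pos=8)
pos=9: enter STRING mode
pos=9: emit STR "a" (now at pos=12)
pos=13: enter COMMENT mode (saw '/*')
exit COMMENT mode (now at pos=28)
DONE. 5 tokens: [RPAREN, ID, ID, ID, STR]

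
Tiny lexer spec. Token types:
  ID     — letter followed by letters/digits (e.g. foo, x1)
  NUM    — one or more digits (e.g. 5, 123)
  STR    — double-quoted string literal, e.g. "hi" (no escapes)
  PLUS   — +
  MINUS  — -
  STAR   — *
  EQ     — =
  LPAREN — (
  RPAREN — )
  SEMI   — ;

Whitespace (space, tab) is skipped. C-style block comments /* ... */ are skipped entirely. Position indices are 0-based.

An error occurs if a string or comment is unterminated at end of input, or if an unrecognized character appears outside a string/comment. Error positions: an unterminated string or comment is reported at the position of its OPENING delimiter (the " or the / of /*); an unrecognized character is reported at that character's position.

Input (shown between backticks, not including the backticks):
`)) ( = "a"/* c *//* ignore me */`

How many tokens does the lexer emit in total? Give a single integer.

Answer: 5

Derivation:
pos=0: emit RPAREN ')'
pos=1: emit RPAREN ')'
pos=3: emit LPAREN '('
pos=5: emit EQ '='
pos=7: enter STRING mode
pos=7: emit STR "a" (now at pos=10)
pos=10: enter COMMENT mode (saw '/*')
exit COMMENT mode (now at pos=17)
pos=17: enter COMMENT mode (saw '/*')
exit COMMENT mode (now at pos=32)
DONE. 5 tokens: [RPAREN, RPAREN, LPAREN, EQ, STR]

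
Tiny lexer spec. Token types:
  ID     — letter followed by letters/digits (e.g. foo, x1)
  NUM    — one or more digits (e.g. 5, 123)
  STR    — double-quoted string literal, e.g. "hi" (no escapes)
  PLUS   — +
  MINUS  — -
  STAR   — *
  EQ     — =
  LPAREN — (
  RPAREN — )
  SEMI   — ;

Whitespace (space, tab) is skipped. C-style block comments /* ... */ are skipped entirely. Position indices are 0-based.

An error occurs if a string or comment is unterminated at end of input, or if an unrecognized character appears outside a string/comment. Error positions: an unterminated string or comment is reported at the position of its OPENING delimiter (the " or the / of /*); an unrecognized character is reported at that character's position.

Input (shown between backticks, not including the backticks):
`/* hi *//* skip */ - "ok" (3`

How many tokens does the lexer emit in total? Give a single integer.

Answer: 4

Derivation:
pos=0: enter COMMENT mode (saw '/*')
exit COMMENT mode (now at pos=8)
pos=8: enter COMMENT mode (saw '/*')
exit COMMENT mode (now at pos=18)
pos=19: emit MINUS '-'
pos=21: enter STRING mode
pos=21: emit STR "ok" (now at pos=25)
pos=26: emit LPAREN '('
pos=27: emit NUM '3' (now at pos=28)
DONE. 4 tokens: [MINUS, STR, LPAREN, NUM]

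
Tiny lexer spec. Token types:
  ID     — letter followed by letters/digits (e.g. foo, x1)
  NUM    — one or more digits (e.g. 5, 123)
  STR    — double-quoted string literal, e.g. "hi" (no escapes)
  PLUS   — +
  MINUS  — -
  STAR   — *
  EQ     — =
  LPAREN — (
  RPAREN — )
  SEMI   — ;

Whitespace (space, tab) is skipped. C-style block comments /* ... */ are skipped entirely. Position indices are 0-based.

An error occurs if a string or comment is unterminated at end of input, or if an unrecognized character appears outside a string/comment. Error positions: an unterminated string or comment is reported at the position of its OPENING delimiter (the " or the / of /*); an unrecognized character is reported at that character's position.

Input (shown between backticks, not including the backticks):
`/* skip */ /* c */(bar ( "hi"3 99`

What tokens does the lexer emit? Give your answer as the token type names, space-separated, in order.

pos=0: enter COMMENT mode (saw '/*')
exit COMMENT mode (now at pos=10)
pos=11: enter COMMENT mode (saw '/*')
exit COMMENT mode (now at pos=18)
pos=18: emit LPAREN '('
pos=19: emit ID 'bar' (now at pos=22)
pos=23: emit LPAREN '('
pos=25: enter STRING mode
pos=25: emit STR "hi" (now at pos=29)
pos=29: emit NUM '3' (now at pos=30)
pos=31: emit NUM '99' (now at pos=33)
DONE. 6 tokens: [LPAREN, ID, LPAREN, STR, NUM, NUM]

Answer: LPAREN ID LPAREN STR NUM NUM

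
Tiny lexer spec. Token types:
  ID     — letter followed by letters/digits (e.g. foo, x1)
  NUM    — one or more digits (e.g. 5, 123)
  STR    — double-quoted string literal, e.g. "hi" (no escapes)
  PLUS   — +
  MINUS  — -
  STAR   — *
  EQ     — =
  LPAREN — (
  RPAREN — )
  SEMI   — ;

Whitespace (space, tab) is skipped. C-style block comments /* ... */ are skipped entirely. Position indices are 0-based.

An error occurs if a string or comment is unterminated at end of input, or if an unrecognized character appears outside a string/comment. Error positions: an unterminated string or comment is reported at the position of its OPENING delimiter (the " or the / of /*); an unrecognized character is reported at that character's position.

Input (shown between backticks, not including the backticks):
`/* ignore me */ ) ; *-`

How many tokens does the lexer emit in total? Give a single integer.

Answer: 4

Derivation:
pos=0: enter COMMENT mode (saw '/*')
exit COMMENT mode (now at pos=15)
pos=16: emit RPAREN ')'
pos=18: emit SEMI ';'
pos=20: emit STAR '*'
pos=21: emit MINUS '-'
DONE. 4 tokens: [RPAREN, SEMI, STAR, MINUS]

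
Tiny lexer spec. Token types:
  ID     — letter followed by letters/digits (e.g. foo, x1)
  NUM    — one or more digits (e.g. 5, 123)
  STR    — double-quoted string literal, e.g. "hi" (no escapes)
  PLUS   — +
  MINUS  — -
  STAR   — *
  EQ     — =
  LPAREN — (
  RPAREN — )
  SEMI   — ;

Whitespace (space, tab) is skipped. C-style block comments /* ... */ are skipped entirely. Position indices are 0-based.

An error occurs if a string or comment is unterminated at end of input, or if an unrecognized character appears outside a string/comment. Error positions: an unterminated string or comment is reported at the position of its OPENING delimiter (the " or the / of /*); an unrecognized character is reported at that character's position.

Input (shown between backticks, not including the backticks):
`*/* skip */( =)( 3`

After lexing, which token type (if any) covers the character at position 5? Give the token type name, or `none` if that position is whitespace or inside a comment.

Answer: none

Derivation:
pos=0: emit STAR '*'
pos=1: enter COMMENT mode (saw '/*')
exit COMMENT mode (now at pos=11)
pos=11: emit LPAREN '('
pos=13: emit EQ '='
pos=14: emit RPAREN ')'
pos=15: emit LPAREN '('
pos=17: emit NUM '3' (now at pos=18)
DONE. 6 tokens: [STAR, LPAREN, EQ, RPAREN, LPAREN, NUM]
Position 5: char is 'k' -> none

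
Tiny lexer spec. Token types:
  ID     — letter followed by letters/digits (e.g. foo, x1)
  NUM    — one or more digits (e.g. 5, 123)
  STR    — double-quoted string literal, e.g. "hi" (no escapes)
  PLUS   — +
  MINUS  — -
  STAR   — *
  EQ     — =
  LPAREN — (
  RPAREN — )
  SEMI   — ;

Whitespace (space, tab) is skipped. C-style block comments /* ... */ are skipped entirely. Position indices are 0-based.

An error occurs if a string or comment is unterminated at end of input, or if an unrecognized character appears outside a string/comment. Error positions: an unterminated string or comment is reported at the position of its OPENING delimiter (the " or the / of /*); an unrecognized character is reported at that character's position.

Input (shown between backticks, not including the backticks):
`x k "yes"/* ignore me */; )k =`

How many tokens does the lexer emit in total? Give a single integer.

pos=0: emit ID 'x' (now at pos=1)
pos=2: emit ID 'k' (now at pos=3)
pos=4: enter STRING mode
pos=4: emit STR "yes" (now at pos=9)
pos=9: enter COMMENT mode (saw '/*')
exit COMMENT mode (now at pos=24)
pos=24: emit SEMI ';'
pos=26: emit RPAREN ')'
pos=27: emit ID 'k' (now at pos=28)
pos=29: emit EQ '='
DONE. 7 tokens: [ID, ID, STR, SEMI, RPAREN, ID, EQ]

Answer: 7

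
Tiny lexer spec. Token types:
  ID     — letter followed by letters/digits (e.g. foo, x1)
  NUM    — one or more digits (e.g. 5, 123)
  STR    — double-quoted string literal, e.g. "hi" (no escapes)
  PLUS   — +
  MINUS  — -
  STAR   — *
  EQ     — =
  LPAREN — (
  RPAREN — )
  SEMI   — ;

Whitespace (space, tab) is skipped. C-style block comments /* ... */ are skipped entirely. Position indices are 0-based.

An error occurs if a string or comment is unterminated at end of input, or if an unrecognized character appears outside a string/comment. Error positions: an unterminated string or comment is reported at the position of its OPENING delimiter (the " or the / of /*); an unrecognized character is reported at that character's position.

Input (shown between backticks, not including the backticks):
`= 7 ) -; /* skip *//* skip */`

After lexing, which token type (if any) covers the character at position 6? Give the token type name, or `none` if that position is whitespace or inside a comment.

Answer: MINUS

Derivation:
pos=0: emit EQ '='
pos=2: emit NUM '7' (now at pos=3)
pos=4: emit RPAREN ')'
pos=6: emit MINUS '-'
pos=7: emit SEMI ';'
pos=9: enter COMMENT mode (saw '/*')
exit COMMENT mode (now at pos=19)
pos=19: enter COMMENT mode (saw '/*')
exit COMMENT mode (now at pos=29)
DONE. 5 tokens: [EQ, NUM, RPAREN, MINUS, SEMI]
Position 6: char is '-' -> MINUS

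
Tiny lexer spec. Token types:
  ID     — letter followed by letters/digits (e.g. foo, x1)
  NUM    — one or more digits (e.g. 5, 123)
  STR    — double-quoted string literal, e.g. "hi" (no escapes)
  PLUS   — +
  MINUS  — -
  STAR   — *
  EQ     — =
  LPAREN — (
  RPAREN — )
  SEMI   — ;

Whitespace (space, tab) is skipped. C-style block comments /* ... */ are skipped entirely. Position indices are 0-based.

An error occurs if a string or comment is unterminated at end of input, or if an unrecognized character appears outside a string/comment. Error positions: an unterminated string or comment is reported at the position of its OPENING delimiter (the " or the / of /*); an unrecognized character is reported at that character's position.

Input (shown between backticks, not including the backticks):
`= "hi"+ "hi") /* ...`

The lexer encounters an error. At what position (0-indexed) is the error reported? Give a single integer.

pos=0: emit EQ '='
pos=2: enter STRING mode
pos=2: emit STR "hi" (now at pos=6)
pos=6: emit PLUS '+'
pos=8: enter STRING mode
pos=8: emit STR "hi" (now at pos=12)
pos=12: emit RPAREN ')'
pos=14: enter COMMENT mode (saw '/*')
pos=14: ERROR — unterminated comment (reached EOF)

Answer: 14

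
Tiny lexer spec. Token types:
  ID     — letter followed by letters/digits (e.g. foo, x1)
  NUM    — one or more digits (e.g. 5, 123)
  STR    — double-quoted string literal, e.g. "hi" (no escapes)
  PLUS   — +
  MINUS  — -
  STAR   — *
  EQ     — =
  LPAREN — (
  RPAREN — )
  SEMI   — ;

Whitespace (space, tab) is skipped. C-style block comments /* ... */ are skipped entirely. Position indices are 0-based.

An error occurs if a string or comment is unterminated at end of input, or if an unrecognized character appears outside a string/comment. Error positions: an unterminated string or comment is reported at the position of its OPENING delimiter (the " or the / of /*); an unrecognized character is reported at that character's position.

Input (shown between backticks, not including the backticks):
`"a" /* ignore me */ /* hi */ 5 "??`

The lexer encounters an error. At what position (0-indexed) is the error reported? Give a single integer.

Answer: 31

Derivation:
pos=0: enter STRING mode
pos=0: emit STR "a" (now at pos=3)
pos=4: enter COMMENT mode (saw '/*')
exit COMMENT mode (now at pos=19)
pos=20: enter COMMENT mode (saw '/*')
exit COMMENT mode (now at pos=28)
pos=29: emit NUM '5' (now at pos=30)
pos=31: enter STRING mode
pos=31: ERROR — unterminated string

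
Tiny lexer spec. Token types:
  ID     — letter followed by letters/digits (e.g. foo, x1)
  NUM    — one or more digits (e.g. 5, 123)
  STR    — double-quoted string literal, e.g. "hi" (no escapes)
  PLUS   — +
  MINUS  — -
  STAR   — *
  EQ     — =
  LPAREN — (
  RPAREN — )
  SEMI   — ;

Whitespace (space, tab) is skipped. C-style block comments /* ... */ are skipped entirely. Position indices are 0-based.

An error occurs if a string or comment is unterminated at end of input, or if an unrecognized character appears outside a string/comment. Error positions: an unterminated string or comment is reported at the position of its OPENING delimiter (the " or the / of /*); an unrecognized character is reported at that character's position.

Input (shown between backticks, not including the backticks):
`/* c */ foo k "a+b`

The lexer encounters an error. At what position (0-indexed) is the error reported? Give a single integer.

Answer: 14

Derivation:
pos=0: enter COMMENT mode (saw '/*')
exit COMMENT mode (now at pos=7)
pos=8: emit ID 'foo' (now at pos=11)
pos=12: emit ID 'k' (now at pos=13)
pos=14: enter STRING mode
pos=14: ERROR — unterminated string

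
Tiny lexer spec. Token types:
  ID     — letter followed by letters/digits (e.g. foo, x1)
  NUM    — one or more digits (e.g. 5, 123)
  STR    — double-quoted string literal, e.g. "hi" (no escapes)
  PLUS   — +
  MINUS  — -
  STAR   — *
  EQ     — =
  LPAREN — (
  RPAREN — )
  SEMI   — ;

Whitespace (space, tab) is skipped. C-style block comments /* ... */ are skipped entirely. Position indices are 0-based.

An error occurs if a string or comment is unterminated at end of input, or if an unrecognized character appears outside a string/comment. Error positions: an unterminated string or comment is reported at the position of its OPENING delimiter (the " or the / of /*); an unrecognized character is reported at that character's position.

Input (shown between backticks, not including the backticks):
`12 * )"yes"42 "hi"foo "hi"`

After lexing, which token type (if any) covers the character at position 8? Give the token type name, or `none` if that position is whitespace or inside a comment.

Answer: STR

Derivation:
pos=0: emit NUM '12' (now at pos=2)
pos=3: emit STAR '*'
pos=5: emit RPAREN ')'
pos=6: enter STRING mode
pos=6: emit STR "yes" (now at pos=11)
pos=11: emit NUM '42' (now at pos=13)
pos=14: enter STRING mode
pos=14: emit STR "hi" (now at pos=18)
pos=18: emit ID 'foo' (now at pos=21)
pos=22: enter STRING mode
pos=22: emit STR "hi" (now at pos=26)
DONE. 8 tokens: [NUM, STAR, RPAREN, STR, NUM, STR, ID, STR]
Position 8: char is 'e' -> STR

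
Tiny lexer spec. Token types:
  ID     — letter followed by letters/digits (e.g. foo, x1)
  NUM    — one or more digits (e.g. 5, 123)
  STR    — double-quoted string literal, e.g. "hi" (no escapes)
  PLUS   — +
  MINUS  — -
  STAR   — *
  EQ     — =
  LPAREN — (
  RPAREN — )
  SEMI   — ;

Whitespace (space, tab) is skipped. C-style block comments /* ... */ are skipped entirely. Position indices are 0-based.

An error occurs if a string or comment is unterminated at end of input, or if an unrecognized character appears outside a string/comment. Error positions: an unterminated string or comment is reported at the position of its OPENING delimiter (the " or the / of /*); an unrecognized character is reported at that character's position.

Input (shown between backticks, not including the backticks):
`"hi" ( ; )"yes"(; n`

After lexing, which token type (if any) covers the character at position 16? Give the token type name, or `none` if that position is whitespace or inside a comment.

Answer: SEMI

Derivation:
pos=0: enter STRING mode
pos=0: emit STR "hi" (now at pos=4)
pos=5: emit LPAREN '('
pos=7: emit SEMI ';'
pos=9: emit RPAREN ')'
pos=10: enter STRING mode
pos=10: emit STR "yes" (now at pos=15)
pos=15: emit LPAREN '('
pos=16: emit SEMI ';'
pos=18: emit ID 'n' (now at pos=19)
DONE. 8 tokens: [STR, LPAREN, SEMI, RPAREN, STR, LPAREN, SEMI, ID]
Position 16: char is ';' -> SEMI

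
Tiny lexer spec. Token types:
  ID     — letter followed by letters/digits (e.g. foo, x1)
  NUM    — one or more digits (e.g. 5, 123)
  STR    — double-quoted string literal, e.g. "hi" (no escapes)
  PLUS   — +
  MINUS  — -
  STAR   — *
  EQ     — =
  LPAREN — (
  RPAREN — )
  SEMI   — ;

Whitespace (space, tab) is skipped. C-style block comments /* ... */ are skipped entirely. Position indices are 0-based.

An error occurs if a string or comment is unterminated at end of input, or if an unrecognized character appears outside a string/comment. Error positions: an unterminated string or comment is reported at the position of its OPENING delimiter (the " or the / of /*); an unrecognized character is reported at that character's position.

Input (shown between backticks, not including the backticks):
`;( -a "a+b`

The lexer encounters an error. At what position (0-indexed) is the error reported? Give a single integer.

Answer: 6

Derivation:
pos=0: emit SEMI ';'
pos=1: emit LPAREN '('
pos=3: emit MINUS '-'
pos=4: emit ID 'a' (now at pos=5)
pos=6: enter STRING mode
pos=6: ERROR — unterminated string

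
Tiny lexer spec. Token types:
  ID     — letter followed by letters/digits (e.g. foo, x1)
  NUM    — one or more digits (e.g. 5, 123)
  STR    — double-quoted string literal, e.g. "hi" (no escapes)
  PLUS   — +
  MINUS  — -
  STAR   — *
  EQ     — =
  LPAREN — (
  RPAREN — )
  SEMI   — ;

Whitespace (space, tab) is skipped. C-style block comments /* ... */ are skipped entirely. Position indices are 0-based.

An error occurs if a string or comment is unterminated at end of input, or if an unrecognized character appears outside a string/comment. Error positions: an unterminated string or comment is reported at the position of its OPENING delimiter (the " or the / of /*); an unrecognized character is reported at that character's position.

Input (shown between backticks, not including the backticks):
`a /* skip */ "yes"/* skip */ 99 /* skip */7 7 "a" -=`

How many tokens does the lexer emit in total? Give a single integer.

pos=0: emit ID 'a' (now at pos=1)
pos=2: enter COMMENT mode (saw '/*')
exit COMMENT mode (now at pos=12)
pos=13: enter STRING mode
pos=13: emit STR "yes" (now at pos=18)
pos=18: enter COMMENT mode (saw '/*')
exit COMMENT mode (now at pos=28)
pos=29: emit NUM '99' (now at pos=31)
pos=32: enter COMMENT mode (saw '/*')
exit COMMENT mode (now at pos=42)
pos=42: emit NUM '7' (now at pos=43)
pos=44: emit NUM '7' (now at pos=45)
pos=46: enter STRING mode
pos=46: emit STR "a" (now at pos=49)
pos=50: emit MINUS '-'
pos=51: emit EQ '='
DONE. 8 tokens: [ID, STR, NUM, NUM, NUM, STR, MINUS, EQ]

Answer: 8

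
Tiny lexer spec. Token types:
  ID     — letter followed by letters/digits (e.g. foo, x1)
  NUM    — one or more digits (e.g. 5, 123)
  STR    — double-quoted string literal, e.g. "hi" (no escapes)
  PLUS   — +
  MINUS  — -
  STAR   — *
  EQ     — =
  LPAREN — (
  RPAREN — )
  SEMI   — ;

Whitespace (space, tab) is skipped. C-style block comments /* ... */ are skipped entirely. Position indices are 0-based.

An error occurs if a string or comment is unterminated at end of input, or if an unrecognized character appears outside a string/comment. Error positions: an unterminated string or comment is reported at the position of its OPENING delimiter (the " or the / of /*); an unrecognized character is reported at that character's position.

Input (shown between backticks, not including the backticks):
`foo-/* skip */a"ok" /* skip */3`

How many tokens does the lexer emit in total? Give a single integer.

pos=0: emit ID 'foo' (now at pos=3)
pos=3: emit MINUS '-'
pos=4: enter COMMENT mode (saw '/*')
exit COMMENT mode (now at pos=14)
pos=14: emit ID 'a' (now at pos=15)
pos=15: enter STRING mode
pos=15: emit STR "ok" (now at pos=19)
pos=20: enter COMMENT mode (saw '/*')
exit COMMENT mode (now at pos=30)
pos=30: emit NUM '3' (now at pos=31)
DONE. 5 tokens: [ID, MINUS, ID, STR, NUM]

Answer: 5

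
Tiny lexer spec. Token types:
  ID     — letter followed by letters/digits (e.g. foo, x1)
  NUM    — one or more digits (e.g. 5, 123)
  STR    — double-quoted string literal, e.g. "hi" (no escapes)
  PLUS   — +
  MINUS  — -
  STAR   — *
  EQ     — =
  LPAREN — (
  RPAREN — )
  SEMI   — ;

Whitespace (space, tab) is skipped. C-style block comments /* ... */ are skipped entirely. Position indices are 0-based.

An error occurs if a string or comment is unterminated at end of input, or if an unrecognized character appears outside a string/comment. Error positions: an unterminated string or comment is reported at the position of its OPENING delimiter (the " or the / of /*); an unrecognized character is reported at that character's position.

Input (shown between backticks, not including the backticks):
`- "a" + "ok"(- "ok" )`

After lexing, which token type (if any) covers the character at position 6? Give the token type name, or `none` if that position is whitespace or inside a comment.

Answer: PLUS

Derivation:
pos=0: emit MINUS '-'
pos=2: enter STRING mode
pos=2: emit STR "a" (now at pos=5)
pos=6: emit PLUS '+'
pos=8: enter STRING mode
pos=8: emit STR "ok" (now at pos=12)
pos=12: emit LPAREN '('
pos=13: emit MINUS '-'
pos=15: enter STRING mode
pos=15: emit STR "ok" (now at pos=19)
pos=20: emit RPAREN ')'
DONE. 8 tokens: [MINUS, STR, PLUS, STR, LPAREN, MINUS, STR, RPAREN]
Position 6: char is '+' -> PLUS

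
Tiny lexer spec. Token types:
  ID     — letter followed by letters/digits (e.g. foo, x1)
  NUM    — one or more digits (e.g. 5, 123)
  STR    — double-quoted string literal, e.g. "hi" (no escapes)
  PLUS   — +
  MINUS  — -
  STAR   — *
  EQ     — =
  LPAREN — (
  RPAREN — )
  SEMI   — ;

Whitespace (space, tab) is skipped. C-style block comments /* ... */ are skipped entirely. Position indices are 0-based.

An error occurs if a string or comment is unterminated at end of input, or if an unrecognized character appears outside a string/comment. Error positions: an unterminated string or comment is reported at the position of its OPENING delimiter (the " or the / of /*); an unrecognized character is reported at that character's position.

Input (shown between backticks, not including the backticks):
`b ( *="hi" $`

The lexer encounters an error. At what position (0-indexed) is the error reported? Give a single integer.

Answer: 11

Derivation:
pos=0: emit ID 'b' (now at pos=1)
pos=2: emit LPAREN '('
pos=4: emit STAR '*'
pos=5: emit EQ '='
pos=6: enter STRING mode
pos=6: emit STR "hi" (now at pos=10)
pos=11: ERROR — unrecognized char '$'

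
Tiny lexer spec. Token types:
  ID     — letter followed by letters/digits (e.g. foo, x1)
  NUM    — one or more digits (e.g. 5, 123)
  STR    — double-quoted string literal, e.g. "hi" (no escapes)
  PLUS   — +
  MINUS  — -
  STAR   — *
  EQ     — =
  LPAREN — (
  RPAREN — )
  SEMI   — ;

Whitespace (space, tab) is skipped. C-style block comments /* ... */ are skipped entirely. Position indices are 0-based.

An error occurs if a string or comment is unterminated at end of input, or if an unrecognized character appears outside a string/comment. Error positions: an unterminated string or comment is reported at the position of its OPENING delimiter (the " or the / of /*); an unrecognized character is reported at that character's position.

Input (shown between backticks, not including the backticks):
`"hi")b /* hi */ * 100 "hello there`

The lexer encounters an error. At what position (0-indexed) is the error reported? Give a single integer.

Answer: 22

Derivation:
pos=0: enter STRING mode
pos=0: emit STR "hi" (now at pos=4)
pos=4: emit RPAREN ')'
pos=5: emit ID 'b' (now at pos=6)
pos=7: enter COMMENT mode (saw '/*')
exit COMMENT mode (now at pos=15)
pos=16: emit STAR '*'
pos=18: emit NUM '100' (now at pos=21)
pos=22: enter STRING mode
pos=22: ERROR — unterminated string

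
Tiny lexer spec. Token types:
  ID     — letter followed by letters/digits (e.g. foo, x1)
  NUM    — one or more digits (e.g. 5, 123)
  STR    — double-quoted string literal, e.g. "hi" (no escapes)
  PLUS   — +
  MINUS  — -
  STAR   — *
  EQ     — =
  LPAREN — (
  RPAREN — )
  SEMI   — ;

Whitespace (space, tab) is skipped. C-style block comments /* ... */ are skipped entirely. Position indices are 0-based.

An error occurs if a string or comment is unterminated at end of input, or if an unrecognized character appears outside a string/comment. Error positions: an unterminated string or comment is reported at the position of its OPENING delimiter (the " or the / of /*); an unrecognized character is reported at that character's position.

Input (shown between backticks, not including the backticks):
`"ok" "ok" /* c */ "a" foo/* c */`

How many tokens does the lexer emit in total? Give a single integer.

Answer: 4

Derivation:
pos=0: enter STRING mode
pos=0: emit STR "ok" (now at pos=4)
pos=5: enter STRING mode
pos=5: emit STR "ok" (now at pos=9)
pos=10: enter COMMENT mode (saw '/*')
exit COMMENT mode (now at pos=17)
pos=18: enter STRING mode
pos=18: emit STR "a" (now at pos=21)
pos=22: emit ID 'foo' (now at pos=25)
pos=25: enter COMMENT mode (saw '/*')
exit COMMENT mode (now at pos=32)
DONE. 4 tokens: [STR, STR, STR, ID]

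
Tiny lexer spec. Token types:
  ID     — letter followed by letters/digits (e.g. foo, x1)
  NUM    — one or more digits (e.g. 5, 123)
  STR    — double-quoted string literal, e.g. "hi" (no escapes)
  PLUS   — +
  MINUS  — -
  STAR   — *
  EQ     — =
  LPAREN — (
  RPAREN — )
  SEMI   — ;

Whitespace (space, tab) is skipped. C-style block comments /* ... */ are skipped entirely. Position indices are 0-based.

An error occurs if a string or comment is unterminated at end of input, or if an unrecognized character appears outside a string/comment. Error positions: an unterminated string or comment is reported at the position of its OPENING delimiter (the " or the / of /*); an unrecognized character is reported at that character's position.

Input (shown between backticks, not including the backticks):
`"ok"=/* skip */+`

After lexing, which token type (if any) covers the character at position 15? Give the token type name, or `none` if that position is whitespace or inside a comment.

Answer: PLUS

Derivation:
pos=0: enter STRING mode
pos=0: emit STR "ok" (now at pos=4)
pos=4: emit EQ '='
pos=5: enter COMMENT mode (saw '/*')
exit COMMENT mode (now at pos=15)
pos=15: emit PLUS '+'
DONE. 3 tokens: [STR, EQ, PLUS]
Position 15: char is '+' -> PLUS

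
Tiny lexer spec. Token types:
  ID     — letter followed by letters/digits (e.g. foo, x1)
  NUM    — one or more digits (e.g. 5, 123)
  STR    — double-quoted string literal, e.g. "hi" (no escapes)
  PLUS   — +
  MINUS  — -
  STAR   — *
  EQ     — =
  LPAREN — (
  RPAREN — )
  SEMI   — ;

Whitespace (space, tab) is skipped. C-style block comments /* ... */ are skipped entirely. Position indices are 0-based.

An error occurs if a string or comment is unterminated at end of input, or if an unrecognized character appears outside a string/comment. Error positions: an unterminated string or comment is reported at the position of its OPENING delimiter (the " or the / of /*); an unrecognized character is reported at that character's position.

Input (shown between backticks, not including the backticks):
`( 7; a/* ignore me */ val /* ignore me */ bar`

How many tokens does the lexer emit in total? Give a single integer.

Answer: 6

Derivation:
pos=0: emit LPAREN '('
pos=2: emit NUM '7' (now at pos=3)
pos=3: emit SEMI ';'
pos=5: emit ID 'a' (now at pos=6)
pos=6: enter COMMENT mode (saw '/*')
exit COMMENT mode (now at pos=21)
pos=22: emit ID 'val' (now at pos=25)
pos=26: enter COMMENT mode (saw '/*')
exit COMMENT mode (now at pos=41)
pos=42: emit ID 'bar' (now at pos=45)
DONE. 6 tokens: [LPAREN, NUM, SEMI, ID, ID, ID]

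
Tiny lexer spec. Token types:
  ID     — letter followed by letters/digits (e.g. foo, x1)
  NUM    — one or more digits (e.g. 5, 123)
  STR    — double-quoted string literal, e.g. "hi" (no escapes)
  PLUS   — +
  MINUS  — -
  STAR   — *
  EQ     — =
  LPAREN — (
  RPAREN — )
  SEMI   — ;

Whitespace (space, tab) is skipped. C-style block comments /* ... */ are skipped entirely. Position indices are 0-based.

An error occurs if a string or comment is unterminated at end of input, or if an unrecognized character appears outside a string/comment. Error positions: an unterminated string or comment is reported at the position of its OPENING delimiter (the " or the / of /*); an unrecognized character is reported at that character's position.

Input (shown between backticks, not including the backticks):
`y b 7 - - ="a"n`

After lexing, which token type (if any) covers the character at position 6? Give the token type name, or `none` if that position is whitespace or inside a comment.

Answer: MINUS

Derivation:
pos=0: emit ID 'y' (now at pos=1)
pos=2: emit ID 'b' (now at pos=3)
pos=4: emit NUM '7' (now at pos=5)
pos=6: emit MINUS '-'
pos=8: emit MINUS '-'
pos=10: emit EQ '='
pos=11: enter STRING mode
pos=11: emit STR "a" (now at pos=14)
pos=14: emit ID 'n' (now at pos=15)
DONE. 8 tokens: [ID, ID, NUM, MINUS, MINUS, EQ, STR, ID]
Position 6: char is '-' -> MINUS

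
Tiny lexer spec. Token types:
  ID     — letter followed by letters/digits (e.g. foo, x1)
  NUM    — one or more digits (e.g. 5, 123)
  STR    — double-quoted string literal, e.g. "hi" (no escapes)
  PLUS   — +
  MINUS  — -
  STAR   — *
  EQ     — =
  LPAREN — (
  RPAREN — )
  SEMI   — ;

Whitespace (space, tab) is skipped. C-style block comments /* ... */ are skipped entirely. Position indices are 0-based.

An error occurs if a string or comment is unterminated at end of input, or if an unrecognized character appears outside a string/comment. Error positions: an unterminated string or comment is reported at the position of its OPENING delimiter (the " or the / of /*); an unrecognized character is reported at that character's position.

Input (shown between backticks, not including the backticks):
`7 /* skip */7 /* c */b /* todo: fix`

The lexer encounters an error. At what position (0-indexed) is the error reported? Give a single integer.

Answer: 23

Derivation:
pos=0: emit NUM '7' (now at pos=1)
pos=2: enter COMMENT mode (saw '/*')
exit COMMENT mode (now at pos=12)
pos=12: emit NUM '7' (now at pos=13)
pos=14: enter COMMENT mode (saw '/*')
exit COMMENT mode (now at pos=21)
pos=21: emit ID 'b' (now at pos=22)
pos=23: enter COMMENT mode (saw '/*')
pos=23: ERROR — unterminated comment (reached EOF)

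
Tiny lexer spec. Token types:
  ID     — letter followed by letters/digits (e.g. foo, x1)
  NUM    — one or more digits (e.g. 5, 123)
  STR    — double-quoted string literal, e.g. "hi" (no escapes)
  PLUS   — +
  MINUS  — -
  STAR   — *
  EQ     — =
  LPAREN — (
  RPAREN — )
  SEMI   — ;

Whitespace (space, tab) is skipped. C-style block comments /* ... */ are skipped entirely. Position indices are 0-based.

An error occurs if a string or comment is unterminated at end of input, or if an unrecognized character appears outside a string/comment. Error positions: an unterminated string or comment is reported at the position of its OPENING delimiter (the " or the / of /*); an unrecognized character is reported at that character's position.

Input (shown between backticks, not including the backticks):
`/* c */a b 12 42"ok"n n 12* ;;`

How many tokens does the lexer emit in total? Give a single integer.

pos=0: enter COMMENT mode (saw '/*')
exit COMMENT mode (now at pos=7)
pos=7: emit ID 'a' (now at pos=8)
pos=9: emit ID 'b' (now at pos=10)
pos=11: emit NUM '12' (now at pos=13)
pos=14: emit NUM '42' (now at pos=16)
pos=16: enter STRING mode
pos=16: emit STR "ok" (now at pos=20)
pos=20: emit ID 'n' (now at pos=21)
pos=22: emit ID 'n' (now at pos=23)
pos=24: emit NUM '12' (now at pos=26)
pos=26: emit STAR '*'
pos=28: emit SEMI ';'
pos=29: emit SEMI ';'
DONE. 11 tokens: [ID, ID, NUM, NUM, STR, ID, ID, NUM, STAR, SEMI, SEMI]

Answer: 11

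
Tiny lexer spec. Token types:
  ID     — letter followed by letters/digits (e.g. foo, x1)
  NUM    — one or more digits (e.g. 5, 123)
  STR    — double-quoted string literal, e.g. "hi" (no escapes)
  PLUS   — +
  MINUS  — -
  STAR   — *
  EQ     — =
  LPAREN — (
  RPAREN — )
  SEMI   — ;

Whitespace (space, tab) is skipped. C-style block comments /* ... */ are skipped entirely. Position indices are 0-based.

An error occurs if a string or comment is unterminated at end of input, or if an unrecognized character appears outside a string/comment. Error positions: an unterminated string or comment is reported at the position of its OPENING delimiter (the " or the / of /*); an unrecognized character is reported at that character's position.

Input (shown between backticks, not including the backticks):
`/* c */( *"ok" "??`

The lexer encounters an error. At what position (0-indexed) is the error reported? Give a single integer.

Answer: 15

Derivation:
pos=0: enter COMMENT mode (saw '/*')
exit COMMENT mode (now at pos=7)
pos=7: emit LPAREN '('
pos=9: emit STAR '*'
pos=10: enter STRING mode
pos=10: emit STR "ok" (now at pos=14)
pos=15: enter STRING mode
pos=15: ERROR — unterminated string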